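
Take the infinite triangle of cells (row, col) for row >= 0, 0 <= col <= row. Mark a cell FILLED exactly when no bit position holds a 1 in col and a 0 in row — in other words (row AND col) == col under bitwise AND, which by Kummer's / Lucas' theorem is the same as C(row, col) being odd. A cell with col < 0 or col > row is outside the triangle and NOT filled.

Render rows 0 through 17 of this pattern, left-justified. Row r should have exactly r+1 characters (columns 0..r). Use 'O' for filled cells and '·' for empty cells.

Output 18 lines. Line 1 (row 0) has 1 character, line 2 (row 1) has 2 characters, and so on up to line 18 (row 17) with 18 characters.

r0=0: O
r1=1: OO
r2=10: O·O
r3=11: OOOO
r4=100: O···O
r5=101: OO··OO
r6=110: O·O·O·O
r7=111: OOOOOOOO
r8=1000: O·······O
r9=1001: OO······OO
r10=1010: O·O·····O·O
r11=1011: OOOO····OOOO
r12=1100: O···O···O···O
r13=1101: OO··OO··OO··OO
r14=1110: O·O·O·O·O·O·O·O
r15=1111: OOOOOOOOOOOOOOOO
r16=10000: O···············O
r17=10001: OO··············OO

Answer: O
OO
O·O
OOOO
O···O
OO··OO
O·O·O·O
OOOOOOOO
O·······O
OO······OO
O·O·····O·O
OOOO····OOOO
O···O···O···O
OO··OO··OO··OO
O·O·O·O·O·O·O·O
OOOOOOOOOOOOOOOO
O···············O
OO··············OO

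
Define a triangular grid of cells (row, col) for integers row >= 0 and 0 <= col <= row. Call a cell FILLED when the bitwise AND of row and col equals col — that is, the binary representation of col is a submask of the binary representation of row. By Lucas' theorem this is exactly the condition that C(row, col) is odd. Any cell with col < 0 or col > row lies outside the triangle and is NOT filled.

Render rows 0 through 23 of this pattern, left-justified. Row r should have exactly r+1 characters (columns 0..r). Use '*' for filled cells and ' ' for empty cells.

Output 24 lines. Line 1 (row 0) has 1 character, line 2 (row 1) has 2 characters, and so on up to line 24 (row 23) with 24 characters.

r0=0: *
r1=1: **
r2=10: * *
r3=11: ****
r4=100: *   *
r5=101: **  **
r6=110: * * * *
r7=111: ********
r8=1000: *       *
r9=1001: **      **
r10=1010: * *     * *
r11=1011: ****    ****
r12=1100: *   *   *   *
r13=1101: **  **  **  **
r14=1110: * * * * * * * *
r15=1111: ****************
r16=10000: *               *
r17=10001: **              **
r18=10010: * *             * *
r19=10011: ****            ****
r20=10100: *   *           *   *
r21=10101: **  **          **  **
r22=10110: * * * *         * * * *
r23=10111: ********        ********

Answer: *
**
* *
****
*   *
**  **
* * * *
********
*       *
**      **
* *     * *
****    ****
*   *   *   *
**  **  **  **
* * * * * * * *
****************
*               *
**              **
* *             * *
****            ****
*   *           *   *
**  **          **  **
* * * *         * * * *
********        ********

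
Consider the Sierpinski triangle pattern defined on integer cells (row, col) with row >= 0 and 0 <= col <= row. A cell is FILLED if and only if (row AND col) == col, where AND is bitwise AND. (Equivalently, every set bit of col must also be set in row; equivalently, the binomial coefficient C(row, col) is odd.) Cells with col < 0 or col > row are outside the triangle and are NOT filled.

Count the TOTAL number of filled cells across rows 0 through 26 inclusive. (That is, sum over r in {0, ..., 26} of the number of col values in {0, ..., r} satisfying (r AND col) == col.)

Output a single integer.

r0=0 pc0: +1 =1
r1=1 pc1: +2 =3
r2=10 pc1: +2 =5
r3=11 pc2: +4 =9
r4=100 pc1: +2 =11
r5=101 pc2: +4 =15
r6=110 pc2: +4 =19
r7=111 pc3: +8 =27
r8=1000 pc1: +2 =29
r9=1001 pc2: +4 =33
r10=1010 pc2: +4 =37
r11=1011 pc3: +8 =45
r12=1100 pc2: +4 =49
r13=1101 pc3: +8 =57
r14=1110 pc3: +8 =65
r15=1111 pc4: +16 =81
r16=10000 pc1: +2 =83
r17=10001 pc2: +4 =87
r18=10010 pc2: +4 =91
r19=10011 pc3: +8 =99
r20=10100 pc2: +4 =103
r21=10101 pc3: +8 =111
r22=10110 pc3: +8 =119
r23=10111 pc4: +16 =135
r24=11000 pc2: +4 =139
r25=11001 pc3: +8 =147
r26=11010 pc3: +8 =155

Answer: 155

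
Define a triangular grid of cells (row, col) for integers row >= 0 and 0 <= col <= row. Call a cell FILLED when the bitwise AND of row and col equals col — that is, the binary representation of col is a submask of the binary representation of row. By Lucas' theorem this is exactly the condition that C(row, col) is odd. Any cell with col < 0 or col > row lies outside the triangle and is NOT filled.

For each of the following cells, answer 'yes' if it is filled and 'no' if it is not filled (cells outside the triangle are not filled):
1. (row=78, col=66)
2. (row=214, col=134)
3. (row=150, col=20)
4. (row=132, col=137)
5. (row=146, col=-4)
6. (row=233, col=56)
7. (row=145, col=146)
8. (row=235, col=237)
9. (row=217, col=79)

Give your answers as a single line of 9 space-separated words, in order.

(78,66): row=0b1001110, col=0b1000010, row AND col = 0b1000010 = 66; 66 == 66 -> filled
(214,134): row=0b11010110, col=0b10000110, row AND col = 0b10000110 = 134; 134 == 134 -> filled
(150,20): row=0b10010110, col=0b10100, row AND col = 0b10100 = 20; 20 == 20 -> filled
(132,137): col outside [0, 132] -> not filled
(146,-4): col outside [0, 146] -> not filled
(233,56): row=0b11101001, col=0b111000, row AND col = 0b101000 = 40; 40 != 56 -> empty
(145,146): col outside [0, 145] -> not filled
(235,237): col outside [0, 235] -> not filled
(217,79): row=0b11011001, col=0b1001111, row AND col = 0b1001001 = 73; 73 != 79 -> empty

Answer: yes yes yes no no no no no no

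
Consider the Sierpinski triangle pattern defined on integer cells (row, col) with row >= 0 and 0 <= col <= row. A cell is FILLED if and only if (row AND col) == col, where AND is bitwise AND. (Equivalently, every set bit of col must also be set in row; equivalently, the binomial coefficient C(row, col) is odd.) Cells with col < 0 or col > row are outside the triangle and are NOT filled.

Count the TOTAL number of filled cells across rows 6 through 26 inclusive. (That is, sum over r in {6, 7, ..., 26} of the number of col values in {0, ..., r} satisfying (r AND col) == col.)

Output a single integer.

Answer: 140

Derivation:
r6=110 pc2: +4 =4
r7=111 pc3: +8 =12
r8=1000 pc1: +2 =14
r9=1001 pc2: +4 =18
r10=1010 pc2: +4 =22
r11=1011 pc3: +8 =30
r12=1100 pc2: +4 =34
r13=1101 pc3: +8 =42
r14=1110 pc3: +8 =50
r15=1111 pc4: +16 =66
r16=10000 pc1: +2 =68
r17=10001 pc2: +4 =72
r18=10010 pc2: +4 =76
r19=10011 pc3: +8 =84
r20=10100 pc2: +4 =88
r21=10101 pc3: +8 =96
r22=10110 pc3: +8 =104
r23=10111 pc4: +16 =120
r24=11000 pc2: +4 =124
r25=11001 pc3: +8 =132
r26=11010 pc3: +8 =140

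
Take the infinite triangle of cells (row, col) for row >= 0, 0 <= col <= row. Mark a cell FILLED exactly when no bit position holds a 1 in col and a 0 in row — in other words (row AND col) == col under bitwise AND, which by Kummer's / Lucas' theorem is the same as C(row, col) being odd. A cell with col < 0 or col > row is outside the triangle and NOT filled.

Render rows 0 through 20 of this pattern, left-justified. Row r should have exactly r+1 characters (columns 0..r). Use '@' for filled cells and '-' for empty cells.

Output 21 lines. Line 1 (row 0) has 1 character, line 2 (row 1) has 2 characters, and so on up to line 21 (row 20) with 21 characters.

Answer: @
@@
@-@
@@@@
@---@
@@--@@
@-@-@-@
@@@@@@@@
@-------@
@@------@@
@-@-----@-@
@@@@----@@@@
@---@---@---@
@@--@@--@@--@@
@-@-@-@-@-@-@-@
@@@@@@@@@@@@@@@@
@---------------@
@@--------------@@
@-@-------------@-@
@@@@------------@@@@
@---@-----------@---@

Derivation:
r0=0: @
r1=1: @@
r2=10: @-@
r3=11: @@@@
r4=100: @---@
r5=101: @@--@@
r6=110: @-@-@-@
r7=111: @@@@@@@@
r8=1000: @-------@
r9=1001: @@------@@
r10=1010: @-@-----@-@
r11=1011: @@@@----@@@@
r12=1100: @---@---@---@
r13=1101: @@--@@--@@--@@
r14=1110: @-@-@-@-@-@-@-@
r15=1111: @@@@@@@@@@@@@@@@
r16=10000: @---------------@
r17=10001: @@--------------@@
r18=10010: @-@-------------@-@
r19=10011: @@@@------------@@@@
r20=10100: @---@-----------@---@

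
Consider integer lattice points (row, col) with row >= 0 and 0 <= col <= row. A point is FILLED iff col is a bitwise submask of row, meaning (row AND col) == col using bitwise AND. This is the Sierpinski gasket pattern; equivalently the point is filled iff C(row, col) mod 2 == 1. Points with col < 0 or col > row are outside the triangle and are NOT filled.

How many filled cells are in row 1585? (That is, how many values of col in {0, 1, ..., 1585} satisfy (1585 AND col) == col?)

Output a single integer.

1585 in binary = 11000110001
popcount(1585) = number of 1-bits in 11000110001 = 5
A col c satisfies (1585 AND c) == c iff every set bit of c is also set in 1585; each of the 5 set bits of 1585 can independently be on or off in c.
count = 2^5 = 32

Answer: 32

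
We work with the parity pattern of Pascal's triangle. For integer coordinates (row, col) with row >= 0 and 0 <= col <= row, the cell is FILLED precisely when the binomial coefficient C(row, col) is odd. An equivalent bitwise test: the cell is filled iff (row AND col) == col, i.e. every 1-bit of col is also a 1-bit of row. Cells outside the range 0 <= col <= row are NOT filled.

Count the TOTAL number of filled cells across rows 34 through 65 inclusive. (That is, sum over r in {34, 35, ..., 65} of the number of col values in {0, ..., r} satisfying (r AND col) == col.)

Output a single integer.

r34=100010 pc2: +4 =4
r35=100011 pc3: +8 =12
r36=100100 pc2: +4 =16
r37=100101 pc3: +8 =24
r38=100110 pc3: +8 =32
r39=100111 pc4: +16 =48
r40=101000 pc2: +4 =52
r41=101001 pc3: +8 =60
r42=101010 pc3: +8 =68
r43=101011 pc4: +16 =84
r44=101100 pc3: +8 =92
r45=101101 pc4: +16 =108
r46=101110 pc4: +16 =124
r47=101111 pc5: +32 =156
r48=110000 pc2: +4 =160
r49=110001 pc3: +8 =168
r50=110010 pc3: +8 =176
r51=110011 pc4: +16 =192
r52=110100 pc3: +8 =200
r53=110101 pc4: +16 =216
r54=110110 pc4: +16 =232
r55=110111 pc5: +32 =264
r56=111000 pc3: +8 =272
r57=111001 pc4: +16 =288
r58=111010 pc4: +16 =304
r59=111011 pc5: +32 =336
r60=111100 pc4: +16 =352
r61=111101 pc5: +32 =384
r62=111110 pc5: +32 =416
r63=111111 pc6: +64 =480
r64=1000000 pc1: +2 =482
r65=1000001 pc2: +4 =486

Answer: 486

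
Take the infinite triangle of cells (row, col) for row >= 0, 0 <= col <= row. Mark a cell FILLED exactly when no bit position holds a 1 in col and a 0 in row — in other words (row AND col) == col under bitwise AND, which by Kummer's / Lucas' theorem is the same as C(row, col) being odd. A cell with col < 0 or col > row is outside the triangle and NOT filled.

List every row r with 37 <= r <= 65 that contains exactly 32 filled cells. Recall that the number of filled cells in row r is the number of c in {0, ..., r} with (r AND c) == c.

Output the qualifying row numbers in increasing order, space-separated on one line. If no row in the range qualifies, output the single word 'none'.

Row r has 2^popcount(r) filled cells, so we need popcount(r) = log2(32) = 5.
Scan r = 37..65 and keep those with exactly 5 one-bits:
r=37=100101 popcount=3 -> skip
r=38=100110 popcount=3 -> skip
r=39=100111 popcount=4 -> skip
r=40=101000 popcount=2 -> skip
r=41=101001 popcount=3 -> skip
r=42=101010 popcount=3 -> skip
r=43=101011 popcount=4 -> skip
r=44=101100 popcount=3 -> skip
r=45=101101 popcount=4 -> skip
r=46=101110 popcount=4 -> skip
r=47=101111 popcount=5 -> KEEP
r=48=110000 popcount=2 -> skip
r=49=110001 popcount=3 -> skip
r=50=110010 popcount=3 -> skip
r=51=110011 popcount=4 -> skip
r=52=110100 popcount=3 -> skip
r=53=110101 popcount=4 -> skip
r=54=110110 popcount=4 -> skip
r=55=110111 popcount=5 -> KEEP
r=56=111000 popcount=3 -> skip
r=57=111001 popcount=4 -> skip
r=58=111010 popcount=4 -> skip
r=59=111011 popcount=5 -> KEEP
r=60=111100 popcount=4 -> skip
r=61=111101 popcount=5 -> KEEP
r=62=111110 popcount=5 -> KEEP
r=63=111111 popcount=6 -> skip
r=64=1000000 popcount=1 -> skip
r=65=1000001 popcount=2 -> skip
Kept rows: 47 55 59 61 62

Answer: 47 55 59 61 62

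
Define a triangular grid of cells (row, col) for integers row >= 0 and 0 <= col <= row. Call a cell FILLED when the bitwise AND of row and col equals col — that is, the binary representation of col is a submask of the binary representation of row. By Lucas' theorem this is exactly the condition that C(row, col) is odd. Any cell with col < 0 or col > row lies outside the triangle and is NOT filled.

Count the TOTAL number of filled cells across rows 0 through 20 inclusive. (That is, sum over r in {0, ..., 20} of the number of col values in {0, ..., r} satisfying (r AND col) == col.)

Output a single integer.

r0=0 pc0: +1 =1
r1=1 pc1: +2 =3
r2=10 pc1: +2 =5
r3=11 pc2: +4 =9
r4=100 pc1: +2 =11
r5=101 pc2: +4 =15
r6=110 pc2: +4 =19
r7=111 pc3: +8 =27
r8=1000 pc1: +2 =29
r9=1001 pc2: +4 =33
r10=1010 pc2: +4 =37
r11=1011 pc3: +8 =45
r12=1100 pc2: +4 =49
r13=1101 pc3: +8 =57
r14=1110 pc3: +8 =65
r15=1111 pc4: +16 =81
r16=10000 pc1: +2 =83
r17=10001 pc2: +4 =87
r18=10010 pc2: +4 =91
r19=10011 pc3: +8 =99
r20=10100 pc2: +4 =103

Answer: 103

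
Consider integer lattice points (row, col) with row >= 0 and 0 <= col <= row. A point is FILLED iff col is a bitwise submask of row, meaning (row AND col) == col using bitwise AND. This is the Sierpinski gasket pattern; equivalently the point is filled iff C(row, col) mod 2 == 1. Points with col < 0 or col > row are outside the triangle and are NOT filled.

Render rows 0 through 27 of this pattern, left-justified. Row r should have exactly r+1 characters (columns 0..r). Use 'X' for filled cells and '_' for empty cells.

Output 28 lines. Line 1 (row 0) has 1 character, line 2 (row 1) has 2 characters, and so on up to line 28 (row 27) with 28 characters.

Answer: X
XX
X_X
XXXX
X___X
XX__XX
X_X_X_X
XXXXXXXX
X_______X
XX______XX
X_X_____X_X
XXXX____XXXX
X___X___X___X
XX__XX__XX__XX
X_X_X_X_X_X_X_X
XXXXXXXXXXXXXXXX
X_______________X
XX______________XX
X_X_____________X_X
XXXX____________XXXX
X___X___________X___X
XX__XX__________XX__XX
X_X_X_X_________X_X_X_X
XXXXXXXX________XXXXXXXX
X_______X_______X_______X
XX______XX______XX______XX
X_X_____X_X_____X_X_____X_X
XXXX____XXXX____XXXX____XXXX

Derivation:
r0=0: X
r1=1: XX
r2=10: X_X
r3=11: XXXX
r4=100: X___X
r5=101: XX__XX
r6=110: X_X_X_X
r7=111: XXXXXXXX
r8=1000: X_______X
r9=1001: XX______XX
r10=1010: X_X_____X_X
r11=1011: XXXX____XXXX
r12=1100: X___X___X___X
r13=1101: XX__XX__XX__XX
r14=1110: X_X_X_X_X_X_X_X
r15=1111: XXXXXXXXXXXXXXXX
r16=10000: X_______________X
r17=10001: XX______________XX
r18=10010: X_X_____________X_X
r19=10011: XXXX____________XXXX
r20=10100: X___X___________X___X
r21=10101: XX__XX__________XX__XX
r22=10110: X_X_X_X_________X_X_X_X
r23=10111: XXXXXXXX________XXXXXXXX
r24=11000: X_______X_______X_______X
r25=11001: XX______XX______XX______XX
r26=11010: X_X_____X_X_____X_X_____X_X
r27=11011: XXXX____XXXX____XXXX____XXXX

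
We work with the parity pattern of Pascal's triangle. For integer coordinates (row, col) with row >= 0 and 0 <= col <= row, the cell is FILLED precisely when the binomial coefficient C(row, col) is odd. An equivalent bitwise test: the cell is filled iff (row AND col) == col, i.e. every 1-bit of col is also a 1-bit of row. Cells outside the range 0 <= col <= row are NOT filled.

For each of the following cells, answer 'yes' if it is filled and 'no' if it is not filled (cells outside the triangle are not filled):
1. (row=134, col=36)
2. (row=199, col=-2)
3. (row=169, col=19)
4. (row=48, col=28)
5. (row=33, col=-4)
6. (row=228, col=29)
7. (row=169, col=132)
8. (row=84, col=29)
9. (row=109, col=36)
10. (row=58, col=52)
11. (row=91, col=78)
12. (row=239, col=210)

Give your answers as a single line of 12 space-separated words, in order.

Answer: no no no no no no no no yes no no no

Derivation:
(134,36): row=0b10000110, col=0b100100, row AND col = 0b100 = 4; 4 != 36 -> empty
(199,-2): col outside [0, 199] -> not filled
(169,19): row=0b10101001, col=0b10011, row AND col = 0b1 = 1; 1 != 19 -> empty
(48,28): row=0b110000, col=0b11100, row AND col = 0b10000 = 16; 16 != 28 -> empty
(33,-4): col outside [0, 33] -> not filled
(228,29): row=0b11100100, col=0b11101, row AND col = 0b100 = 4; 4 != 29 -> empty
(169,132): row=0b10101001, col=0b10000100, row AND col = 0b10000000 = 128; 128 != 132 -> empty
(84,29): row=0b1010100, col=0b11101, row AND col = 0b10100 = 20; 20 != 29 -> empty
(109,36): row=0b1101101, col=0b100100, row AND col = 0b100100 = 36; 36 == 36 -> filled
(58,52): row=0b111010, col=0b110100, row AND col = 0b110000 = 48; 48 != 52 -> empty
(91,78): row=0b1011011, col=0b1001110, row AND col = 0b1001010 = 74; 74 != 78 -> empty
(239,210): row=0b11101111, col=0b11010010, row AND col = 0b11000010 = 194; 194 != 210 -> empty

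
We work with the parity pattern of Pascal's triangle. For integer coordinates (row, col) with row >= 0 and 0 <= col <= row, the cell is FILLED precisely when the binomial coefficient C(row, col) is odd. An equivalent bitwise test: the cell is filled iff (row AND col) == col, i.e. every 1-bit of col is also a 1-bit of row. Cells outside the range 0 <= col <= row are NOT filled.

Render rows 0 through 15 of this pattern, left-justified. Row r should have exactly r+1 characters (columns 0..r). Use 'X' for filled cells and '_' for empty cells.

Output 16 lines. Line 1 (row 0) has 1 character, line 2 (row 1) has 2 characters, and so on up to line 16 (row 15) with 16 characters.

Answer: X
XX
X_X
XXXX
X___X
XX__XX
X_X_X_X
XXXXXXXX
X_______X
XX______XX
X_X_____X_X
XXXX____XXXX
X___X___X___X
XX__XX__XX__XX
X_X_X_X_X_X_X_X
XXXXXXXXXXXXXXXX

Derivation:
r0=0: X
r1=1: XX
r2=10: X_X
r3=11: XXXX
r4=100: X___X
r5=101: XX__XX
r6=110: X_X_X_X
r7=111: XXXXXXXX
r8=1000: X_______X
r9=1001: XX______XX
r10=1010: X_X_____X_X
r11=1011: XXXX____XXXX
r12=1100: X___X___X___X
r13=1101: XX__XX__XX__XX
r14=1110: X_X_X_X_X_X_X_X
r15=1111: XXXXXXXXXXXXXXXX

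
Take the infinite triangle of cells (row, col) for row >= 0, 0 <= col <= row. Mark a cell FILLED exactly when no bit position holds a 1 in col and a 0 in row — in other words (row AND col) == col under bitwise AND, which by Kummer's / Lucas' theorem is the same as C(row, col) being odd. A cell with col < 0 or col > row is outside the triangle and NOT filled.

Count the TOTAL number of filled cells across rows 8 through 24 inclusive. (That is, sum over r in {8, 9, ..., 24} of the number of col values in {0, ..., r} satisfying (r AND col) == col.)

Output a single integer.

Answer: 112

Derivation:
r8=1000 pc1: +2 =2
r9=1001 pc2: +4 =6
r10=1010 pc2: +4 =10
r11=1011 pc3: +8 =18
r12=1100 pc2: +4 =22
r13=1101 pc3: +8 =30
r14=1110 pc3: +8 =38
r15=1111 pc4: +16 =54
r16=10000 pc1: +2 =56
r17=10001 pc2: +4 =60
r18=10010 pc2: +4 =64
r19=10011 pc3: +8 =72
r20=10100 pc2: +4 =76
r21=10101 pc3: +8 =84
r22=10110 pc3: +8 =92
r23=10111 pc4: +16 =108
r24=11000 pc2: +4 =112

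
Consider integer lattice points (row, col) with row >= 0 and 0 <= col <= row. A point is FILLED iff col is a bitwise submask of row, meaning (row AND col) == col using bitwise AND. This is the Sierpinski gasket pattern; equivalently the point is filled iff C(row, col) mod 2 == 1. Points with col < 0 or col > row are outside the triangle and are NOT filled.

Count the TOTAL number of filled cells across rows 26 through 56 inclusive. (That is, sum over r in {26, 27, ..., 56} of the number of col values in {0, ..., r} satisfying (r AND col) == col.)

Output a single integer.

Answer: 374

Derivation:
r26=11010 pc3: +8 =8
r27=11011 pc4: +16 =24
r28=11100 pc3: +8 =32
r29=11101 pc4: +16 =48
r30=11110 pc4: +16 =64
r31=11111 pc5: +32 =96
r32=100000 pc1: +2 =98
r33=100001 pc2: +4 =102
r34=100010 pc2: +4 =106
r35=100011 pc3: +8 =114
r36=100100 pc2: +4 =118
r37=100101 pc3: +8 =126
r38=100110 pc3: +8 =134
r39=100111 pc4: +16 =150
r40=101000 pc2: +4 =154
r41=101001 pc3: +8 =162
r42=101010 pc3: +8 =170
r43=101011 pc4: +16 =186
r44=101100 pc3: +8 =194
r45=101101 pc4: +16 =210
r46=101110 pc4: +16 =226
r47=101111 pc5: +32 =258
r48=110000 pc2: +4 =262
r49=110001 pc3: +8 =270
r50=110010 pc3: +8 =278
r51=110011 pc4: +16 =294
r52=110100 pc3: +8 =302
r53=110101 pc4: +16 =318
r54=110110 pc4: +16 =334
r55=110111 pc5: +32 =366
r56=111000 pc3: +8 =374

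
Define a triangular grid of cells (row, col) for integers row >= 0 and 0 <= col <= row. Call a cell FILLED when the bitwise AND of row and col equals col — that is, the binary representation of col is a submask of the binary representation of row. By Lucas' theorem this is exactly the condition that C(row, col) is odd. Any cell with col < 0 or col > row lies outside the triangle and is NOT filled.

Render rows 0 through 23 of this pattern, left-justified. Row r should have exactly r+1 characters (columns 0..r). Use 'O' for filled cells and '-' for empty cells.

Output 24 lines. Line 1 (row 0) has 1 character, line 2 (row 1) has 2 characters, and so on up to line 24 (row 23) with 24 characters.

r0=0: O
r1=1: OO
r2=10: O-O
r3=11: OOOO
r4=100: O---O
r5=101: OO--OO
r6=110: O-O-O-O
r7=111: OOOOOOOO
r8=1000: O-------O
r9=1001: OO------OO
r10=1010: O-O-----O-O
r11=1011: OOOO----OOOO
r12=1100: O---O---O---O
r13=1101: OO--OO--OO--OO
r14=1110: O-O-O-O-O-O-O-O
r15=1111: OOOOOOOOOOOOOOOO
r16=10000: O---------------O
r17=10001: OO--------------OO
r18=10010: O-O-------------O-O
r19=10011: OOOO------------OOOO
r20=10100: O---O-----------O---O
r21=10101: OO--OO----------OO--OO
r22=10110: O-O-O-O---------O-O-O-O
r23=10111: OOOOOOOO--------OOOOOOOO

Answer: O
OO
O-O
OOOO
O---O
OO--OO
O-O-O-O
OOOOOOOO
O-------O
OO------OO
O-O-----O-O
OOOO----OOOO
O---O---O---O
OO--OO--OO--OO
O-O-O-O-O-O-O-O
OOOOOOOOOOOOOOOO
O---------------O
OO--------------OO
O-O-------------O-O
OOOO------------OOOO
O---O-----------O---O
OO--OO----------OO--OO
O-O-O-O---------O-O-O-O
OOOOOOOO--------OOOOOOOO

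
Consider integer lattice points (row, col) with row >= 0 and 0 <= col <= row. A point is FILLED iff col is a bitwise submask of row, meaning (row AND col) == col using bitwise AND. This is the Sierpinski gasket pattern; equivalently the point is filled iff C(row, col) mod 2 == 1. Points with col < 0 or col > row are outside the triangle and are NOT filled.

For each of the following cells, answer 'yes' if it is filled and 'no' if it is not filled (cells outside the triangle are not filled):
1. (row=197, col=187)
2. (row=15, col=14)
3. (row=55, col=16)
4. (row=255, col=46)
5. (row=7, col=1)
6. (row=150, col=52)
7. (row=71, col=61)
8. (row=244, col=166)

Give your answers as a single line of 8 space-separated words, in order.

(197,187): row=0b11000101, col=0b10111011, row AND col = 0b10000001 = 129; 129 != 187 -> empty
(15,14): row=0b1111, col=0b1110, row AND col = 0b1110 = 14; 14 == 14 -> filled
(55,16): row=0b110111, col=0b10000, row AND col = 0b10000 = 16; 16 == 16 -> filled
(255,46): row=0b11111111, col=0b101110, row AND col = 0b101110 = 46; 46 == 46 -> filled
(7,1): row=0b111, col=0b1, row AND col = 0b1 = 1; 1 == 1 -> filled
(150,52): row=0b10010110, col=0b110100, row AND col = 0b10100 = 20; 20 != 52 -> empty
(71,61): row=0b1000111, col=0b111101, row AND col = 0b101 = 5; 5 != 61 -> empty
(244,166): row=0b11110100, col=0b10100110, row AND col = 0b10100100 = 164; 164 != 166 -> empty

Answer: no yes yes yes yes no no no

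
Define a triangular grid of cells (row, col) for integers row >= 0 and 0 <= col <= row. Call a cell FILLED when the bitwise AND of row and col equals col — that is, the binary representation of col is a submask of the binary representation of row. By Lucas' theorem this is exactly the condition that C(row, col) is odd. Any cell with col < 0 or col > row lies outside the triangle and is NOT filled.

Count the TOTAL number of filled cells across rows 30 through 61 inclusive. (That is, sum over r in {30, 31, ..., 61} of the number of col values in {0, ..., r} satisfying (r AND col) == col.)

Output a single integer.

r30=11110 pc4: +16 =16
r31=11111 pc5: +32 =48
r32=100000 pc1: +2 =50
r33=100001 pc2: +4 =54
r34=100010 pc2: +4 =58
r35=100011 pc3: +8 =66
r36=100100 pc2: +4 =70
r37=100101 pc3: +8 =78
r38=100110 pc3: +8 =86
r39=100111 pc4: +16 =102
r40=101000 pc2: +4 =106
r41=101001 pc3: +8 =114
r42=101010 pc3: +8 =122
r43=101011 pc4: +16 =138
r44=101100 pc3: +8 =146
r45=101101 pc4: +16 =162
r46=101110 pc4: +16 =178
r47=101111 pc5: +32 =210
r48=110000 pc2: +4 =214
r49=110001 pc3: +8 =222
r50=110010 pc3: +8 =230
r51=110011 pc4: +16 =246
r52=110100 pc3: +8 =254
r53=110101 pc4: +16 =270
r54=110110 pc4: +16 =286
r55=110111 pc5: +32 =318
r56=111000 pc3: +8 =326
r57=111001 pc4: +16 =342
r58=111010 pc4: +16 =358
r59=111011 pc5: +32 =390
r60=111100 pc4: +16 =406
r61=111101 pc5: +32 =438

Answer: 438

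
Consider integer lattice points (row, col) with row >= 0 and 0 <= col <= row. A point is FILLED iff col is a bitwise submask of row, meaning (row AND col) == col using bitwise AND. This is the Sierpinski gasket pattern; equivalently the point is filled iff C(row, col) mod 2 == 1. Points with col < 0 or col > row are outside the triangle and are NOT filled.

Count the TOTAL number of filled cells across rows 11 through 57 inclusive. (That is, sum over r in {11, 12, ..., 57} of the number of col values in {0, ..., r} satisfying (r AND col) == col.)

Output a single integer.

Answer: 500

Derivation:
r11=1011 pc3: +8 =8
r12=1100 pc2: +4 =12
r13=1101 pc3: +8 =20
r14=1110 pc3: +8 =28
r15=1111 pc4: +16 =44
r16=10000 pc1: +2 =46
r17=10001 pc2: +4 =50
r18=10010 pc2: +4 =54
r19=10011 pc3: +8 =62
r20=10100 pc2: +4 =66
r21=10101 pc3: +8 =74
r22=10110 pc3: +8 =82
r23=10111 pc4: +16 =98
r24=11000 pc2: +4 =102
r25=11001 pc3: +8 =110
r26=11010 pc3: +8 =118
r27=11011 pc4: +16 =134
r28=11100 pc3: +8 =142
r29=11101 pc4: +16 =158
r30=11110 pc4: +16 =174
r31=11111 pc5: +32 =206
r32=100000 pc1: +2 =208
r33=100001 pc2: +4 =212
r34=100010 pc2: +4 =216
r35=100011 pc3: +8 =224
r36=100100 pc2: +4 =228
r37=100101 pc3: +8 =236
r38=100110 pc3: +8 =244
r39=100111 pc4: +16 =260
r40=101000 pc2: +4 =264
r41=101001 pc3: +8 =272
r42=101010 pc3: +8 =280
r43=101011 pc4: +16 =296
r44=101100 pc3: +8 =304
r45=101101 pc4: +16 =320
r46=101110 pc4: +16 =336
r47=101111 pc5: +32 =368
r48=110000 pc2: +4 =372
r49=110001 pc3: +8 =380
r50=110010 pc3: +8 =388
r51=110011 pc4: +16 =404
r52=110100 pc3: +8 =412
r53=110101 pc4: +16 =428
r54=110110 pc4: +16 =444
r55=110111 pc5: +32 =476
r56=111000 pc3: +8 =484
r57=111001 pc4: +16 =500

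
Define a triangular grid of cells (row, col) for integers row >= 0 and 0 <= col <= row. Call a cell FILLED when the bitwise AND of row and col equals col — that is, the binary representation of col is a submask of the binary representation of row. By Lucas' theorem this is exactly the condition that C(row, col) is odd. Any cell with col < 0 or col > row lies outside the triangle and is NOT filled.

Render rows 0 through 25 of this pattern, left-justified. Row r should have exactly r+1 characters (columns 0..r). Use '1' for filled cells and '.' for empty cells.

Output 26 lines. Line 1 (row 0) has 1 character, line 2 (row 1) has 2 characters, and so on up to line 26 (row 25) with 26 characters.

Answer: 1
11
1.1
1111
1...1
11..11
1.1.1.1
11111111
1.......1
11......11
1.1.....1.1
1111....1111
1...1...1...1
11..11..11..11
1.1.1.1.1.1.1.1
1111111111111111
1...............1
11..............11
1.1.............1.1
1111............1111
1...1...........1...1
11..11..........11..11
1.1.1.1.........1.1.1.1
11111111........11111111
1.......1.......1.......1
11......11......11......11

Derivation:
r0=0: 1
r1=1: 11
r2=10: 1.1
r3=11: 1111
r4=100: 1...1
r5=101: 11..11
r6=110: 1.1.1.1
r7=111: 11111111
r8=1000: 1.......1
r9=1001: 11......11
r10=1010: 1.1.....1.1
r11=1011: 1111....1111
r12=1100: 1...1...1...1
r13=1101: 11..11..11..11
r14=1110: 1.1.1.1.1.1.1.1
r15=1111: 1111111111111111
r16=10000: 1...............1
r17=10001: 11..............11
r18=10010: 1.1.............1.1
r19=10011: 1111............1111
r20=10100: 1...1...........1...1
r21=10101: 11..11..........11..11
r22=10110: 1.1.1.1.........1.1.1.1
r23=10111: 11111111........11111111
r24=11000: 1.......1.......1.......1
r25=11001: 11......11......11......11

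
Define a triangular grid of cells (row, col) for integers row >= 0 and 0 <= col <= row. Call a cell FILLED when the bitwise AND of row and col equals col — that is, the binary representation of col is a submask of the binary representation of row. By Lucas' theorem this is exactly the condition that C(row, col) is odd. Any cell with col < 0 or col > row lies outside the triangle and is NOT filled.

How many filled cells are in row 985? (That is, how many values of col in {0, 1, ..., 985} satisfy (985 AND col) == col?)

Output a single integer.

Answer: 128

Derivation:
985 in binary = 1111011001
popcount(985) = number of 1-bits in 1111011001 = 7
A col c satisfies (985 AND c) == c iff every set bit of c is also set in 985; each of the 7 set bits of 985 can independently be on or off in c.
count = 2^7 = 128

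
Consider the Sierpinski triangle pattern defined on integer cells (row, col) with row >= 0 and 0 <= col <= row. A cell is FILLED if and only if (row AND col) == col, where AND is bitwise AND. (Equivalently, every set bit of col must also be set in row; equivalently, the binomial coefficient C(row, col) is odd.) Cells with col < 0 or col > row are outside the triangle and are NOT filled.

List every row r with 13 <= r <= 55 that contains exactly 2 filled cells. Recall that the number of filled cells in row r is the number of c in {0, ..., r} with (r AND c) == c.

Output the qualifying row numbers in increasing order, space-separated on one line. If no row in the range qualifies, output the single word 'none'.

Row r has 2^popcount(r) filled cells, so we need popcount(r) = log2(2) = 1.
Scan r = 13..55 and keep those with exactly 1 one-bits:
r=13=1101 popcount=3 -> skip
r=14=1110 popcount=3 -> skip
r=15=1111 popcount=4 -> skip
r=16=10000 popcount=1 -> KEEP
r=17=10001 popcount=2 -> skip
r=18=10010 popcount=2 -> skip
r=19=10011 popcount=3 -> skip
r=20=10100 popcount=2 -> skip
r=21=10101 popcount=3 -> skip
r=22=10110 popcount=3 -> skip
r=23=10111 popcount=4 -> skip
r=24=11000 popcount=2 -> skip
r=25=11001 popcount=3 -> skip
r=26=11010 popcount=3 -> skip
r=27=11011 popcount=4 -> skip
r=28=11100 popcount=3 -> skip
r=29=11101 popcount=4 -> skip
r=30=11110 popcount=4 -> skip
r=31=11111 popcount=5 -> skip
r=32=100000 popcount=1 -> KEEP
r=33=100001 popcount=2 -> skip
r=34=100010 popcount=2 -> skip
r=35=100011 popcount=3 -> skip
r=36=100100 popcount=2 -> skip
r=37=100101 popcount=3 -> skip
r=38=100110 popcount=3 -> skip
r=39=100111 popcount=4 -> skip
r=40=101000 popcount=2 -> skip
r=41=101001 popcount=3 -> skip
r=42=101010 popcount=3 -> skip
r=43=101011 popcount=4 -> skip
r=44=101100 popcount=3 -> skip
r=45=101101 popcount=4 -> skip
r=46=101110 popcount=4 -> skip
r=47=101111 popcount=5 -> skip
r=48=110000 popcount=2 -> skip
r=49=110001 popcount=3 -> skip
r=50=110010 popcount=3 -> skip
r=51=110011 popcount=4 -> skip
r=52=110100 popcount=3 -> skip
r=53=110101 popcount=4 -> skip
r=54=110110 popcount=4 -> skip
r=55=110111 popcount=5 -> skip
Kept rows: 16 32

Answer: 16 32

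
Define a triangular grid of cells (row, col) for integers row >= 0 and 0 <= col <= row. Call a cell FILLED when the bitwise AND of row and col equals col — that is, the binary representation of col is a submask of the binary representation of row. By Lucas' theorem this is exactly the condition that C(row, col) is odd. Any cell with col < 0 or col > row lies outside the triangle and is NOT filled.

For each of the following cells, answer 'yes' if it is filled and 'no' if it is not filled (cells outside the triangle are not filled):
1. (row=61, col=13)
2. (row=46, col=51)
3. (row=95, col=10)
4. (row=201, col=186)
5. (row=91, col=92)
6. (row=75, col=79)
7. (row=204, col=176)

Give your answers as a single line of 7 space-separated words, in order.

Answer: yes no yes no no no no

Derivation:
(61,13): row=0b111101, col=0b1101, row AND col = 0b1101 = 13; 13 == 13 -> filled
(46,51): col outside [0, 46] -> not filled
(95,10): row=0b1011111, col=0b1010, row AND col = 0b1010 = 10; 10 == 10 -> filled
(201,186): row=0b11001001, col=0b10111010, row AND col = 0b10001000 = 136; 136 != 186 -> empty
(91,92): col outside [0, 91] -> not filled
(75,79): col outside [0, 75] -> not filled
(204,176): row=0b11001100, col=0b10110000, row AND col = 0b10000000 = 128; 128 != 176 -> empty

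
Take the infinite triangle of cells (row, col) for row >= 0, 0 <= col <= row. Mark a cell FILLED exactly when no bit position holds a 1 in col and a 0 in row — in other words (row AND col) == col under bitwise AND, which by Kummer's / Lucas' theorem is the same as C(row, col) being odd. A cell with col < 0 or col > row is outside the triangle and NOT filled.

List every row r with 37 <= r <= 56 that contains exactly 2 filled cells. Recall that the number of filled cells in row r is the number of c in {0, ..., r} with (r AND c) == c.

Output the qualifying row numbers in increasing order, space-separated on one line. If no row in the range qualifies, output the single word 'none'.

Row r has 2^popcount(r) filled cells, so we need popcount(r) = log2(2) = 1.
Scan r = 37..56 and keep those with exactly 1 one-bits:
r=37=100101 popcount=3 -> skip
r=38=100110 popcount=3 -> skip
r=39=100111 popcount=4 -> skip
r=40=101000 popcount=2 -> skip
r=41=101001 popcount=3 -> skip
r=42=101010 popcount=3 -> skip
r=43=101011 popcount=4 -> skip
r=44=101100 popcount=3 -> skip
r=45=101101 popcount=4 -> skip
r=46=101110 popcount=4 -> skip
r=47=101111 popcount=5 -> skip
r=48=110000 popcount=2 -> skip
r=49=110001 popcount=3 -> skip
r=50=110010 popcount=3 -> skip
r=51=110011 popcount=4 -> skip
r=52=110100 popcount=3 -> skip
r=53=110101 popcount=4 -> skip
r=54=110110 popcount=4 -> skip
r=55=110111 popcount=5 -> skip
r=56=111000 popcount=3 -> skip
Kept rows: none

Answer: none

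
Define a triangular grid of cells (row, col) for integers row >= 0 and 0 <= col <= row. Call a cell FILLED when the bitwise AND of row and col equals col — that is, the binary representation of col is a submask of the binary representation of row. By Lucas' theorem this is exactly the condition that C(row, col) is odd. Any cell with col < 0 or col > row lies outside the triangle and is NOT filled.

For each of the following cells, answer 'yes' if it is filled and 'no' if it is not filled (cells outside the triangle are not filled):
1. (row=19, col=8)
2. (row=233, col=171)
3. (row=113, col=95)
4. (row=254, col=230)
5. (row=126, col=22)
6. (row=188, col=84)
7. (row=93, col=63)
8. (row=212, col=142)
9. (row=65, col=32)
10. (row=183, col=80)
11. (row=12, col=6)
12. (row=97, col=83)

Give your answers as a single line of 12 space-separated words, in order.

Answer: no no no yes yes no no no no no no no

Derivation:
(19,8): row=0b10011, col=0b1000, row AND col = 0b0 = 0; 0 != 8 -> empty
(233,171): row=0b11101001, col=0b10101011, row AND col = 0b10101001 = 169; 169 != 171 -> empty
(113,95): row=0b1110001, col=0b1011111, row AND col = 0b1010001 = 81; 81 != 95 -> empty
(254,230): row=0b11111110, col=0b11100110, row AND col = 0b11100110 = 230; 230 == 230 -> filled
(126,22): row=0b1111110, col=0b10110, row AND col = 0b10110 = 22; 22 == 22 -> filled
(188,84): row=0b10111100, col=0b1010100, row AND col = 0b10100 = 20; 20 != 84 -> empty
(93,63): row=0b1011101, col=0b111111, row AND col = 0b11101 = 29; 29 != 63 -> empty
(212,142): row=0b11010100, col=0b10001110, row AND col = 0b10000100 = 132; 132 != 142 -> empty
(65,32): row=0b1000001, col=0b100000, row AND col = 0b0 = 0; 0 != 32 -> empty
(183,80): row=0b10110111, col=0b1010000, row AND col = 0b10000 = 16; 16 != 80 -> empty
(12,6): row=0b1100, col=0b110, row AND col = 0b100 = 4; 4 != 6 -> empty
(97,83): row=0b1100001, col=0b1010011, row AND col = 0b1000001 = 65; 65 != 83 -> empty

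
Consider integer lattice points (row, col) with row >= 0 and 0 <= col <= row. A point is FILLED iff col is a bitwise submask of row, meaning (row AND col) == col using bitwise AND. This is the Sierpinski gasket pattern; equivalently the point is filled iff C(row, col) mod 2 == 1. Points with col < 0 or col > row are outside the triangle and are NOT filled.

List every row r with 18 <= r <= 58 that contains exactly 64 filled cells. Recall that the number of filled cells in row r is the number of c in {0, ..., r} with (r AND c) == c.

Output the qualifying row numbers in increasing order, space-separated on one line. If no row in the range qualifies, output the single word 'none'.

Answer: none

Derivation:
Row r has 2^popcount(r) filled cells, so we need popcount(r) = log2(64) = 6.
Scan r = 18..58 and keep those with exactly 6 one-bits:
r=18=10010 popcount=2 -> skip
r=19=10011 popcount=3 -> skip
r=20=10100 popcount=2 -> skip
r=21=10101 popcount=3 -> skip
r=22=10110 popcount=3 -> skip
r=23=10111 popcount=4 -> skip
r=24=11000 popcount=2 -> skip
r=25=11001 popcount=3 -> skip
r=26=11010 popcount=3 -> skip
r=27=11011 popcount=4 -> skip
r=28=11100 popcount=3 -> skip
r=29=11101 popcount=4 -> skip
r=30=11110 popcount=4 -> skip
r=31=11111 popcount=5 -> skip
r=32=100000 popcount=1 -> skip
r=33=100001 popcount=2 -> skip
r=34=100010 popcount=2 -> skip
r=35=100011 popcount=3 -> skip
r=36=100100 popcount=2 -> skip
r=37=100101 popcount=3 -> skip
r=38=100110 popcount=3 -> skip
r=39=100111 popcount=4 -> skip
r=40=101000 popcount=2 -> skip
r=41=101001 popcount=3 -> skip
r=42=101010 popcount=3 -> skip
r=43=101011 popcount=4 -> skip
r=44=101100 popcount=3 -> skip
r=45=101101 popcount=4 -> skip
r=46=101110 popcount=4 -> skip
r=47=101111 popcount=5 -> skip
r=48=110000 popcount=2 -> skip
r=49=110001 popcount=3 -> skip
r=50=110010 popcount=3 -> skip
r=51=110011 popcount=4 -> skip
r=52=110100 popcount=3 -> skip
r=53=110101 popcount=4 -> skip
r=54=110110 popcount=4 -> skip
r=55=110111 popcount=5 -> skip
r=56=111000 popcount=3 -> skip
r=57=111001 popcount=4 -> skip
r=58=111010 popcount=4 -> skip
Kept rows: none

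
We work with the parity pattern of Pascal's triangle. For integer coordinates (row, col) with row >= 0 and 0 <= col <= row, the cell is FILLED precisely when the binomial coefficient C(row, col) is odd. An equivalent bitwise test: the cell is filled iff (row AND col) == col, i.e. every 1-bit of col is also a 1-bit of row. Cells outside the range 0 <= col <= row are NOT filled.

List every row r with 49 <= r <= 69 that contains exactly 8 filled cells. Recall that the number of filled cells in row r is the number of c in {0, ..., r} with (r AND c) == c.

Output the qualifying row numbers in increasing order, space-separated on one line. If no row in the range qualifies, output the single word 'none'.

Answer: 49 50 52 56 67 69

Derivation:
Row r has 2^popcount(r) filled cells, so we need popcount(r) = log2(8) = 3.
Scan r = 49..69 and keep those with exactly 3 one-bits:
r=49=110001 popcount=3 -> KEEP
r=50=110010 popcount=3 -> KEEP
r=51=110011 popcount=4 -> skip
r=52=110100 popcount=3 -> KEEP
r=53=110101 popcount=4 -> skip
r=54=110110 popcount=4 -> skip
r=55=110111 popcount=5 -> skip
r=56=111000 popcount=3 -> KEEP
r=57=111001 popcount=4 -> skip
r=58=111010 popcount=4 -> skip
r=59=111011 popcount=5 -> skip
r=60=111100 popcount=4 -> skip
r=61=111101 popcount=5 -> skip
r=62=111110 popcount=5 -> skip
r=63=111111 popcount=6 -> skip
r=64=1000000 popcount=1 -> skip
r=65=1000001 popcount=2 -> skip
r=66=1000010 popcount=2 -> skip
r=67=1000011 popcount=3 -> KEEP
r=68=1000100 popcount=2 -> skip
r=69=1000101 popcount=3 -> KEEP
Kept rows: 49 50 52 56 67 69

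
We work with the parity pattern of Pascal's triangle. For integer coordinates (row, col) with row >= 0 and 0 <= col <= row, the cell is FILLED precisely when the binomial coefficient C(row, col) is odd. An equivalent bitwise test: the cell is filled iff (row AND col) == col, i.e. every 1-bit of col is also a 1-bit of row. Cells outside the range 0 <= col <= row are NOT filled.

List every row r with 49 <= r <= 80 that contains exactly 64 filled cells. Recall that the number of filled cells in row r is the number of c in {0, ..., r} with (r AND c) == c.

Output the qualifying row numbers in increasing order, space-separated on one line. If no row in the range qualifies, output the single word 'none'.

Row r has 2^popcount(r) filled cells, so we need popcount(r) = log2(64) = 6.
Scan r = 49..80 and keep those with exactly 6 one-bits:
r=49=110001 popcount=3 -> skip
r=50=110010 popcount=3 -> skip
r=51=110011 popcount=4 -> skip
r=52=110100 popcount=3 -> skip
r=53=110101 popcount=4 -> skip
r=54=110110 popcount=4 -> skip
r=55=110111 popcount=5 -> skip
r=56=111000 popcount=3 -> skip
r=57=111001 popcount=4 -> skip
r=58=111010 popcount=4 -> skip
r=59=111011 popcount=5 -> skip
r=60=111100 popcount=4 -> skip
r=61=111101 popcount=5 -> skip
r=62=111110 popcount=5 -> skip
r=63=111111 popcount=6 -> KEEP
r=64=1000000 popcount=1 -> skip
r=65=1000001 popcount=2 -> skip
r=66=1000010 popcount=2 -> skip
r=67=1000011 popcount=3 -> skip
r=68=1000100 popcount=2 -> skip
r=69=1000101 popcount=3 -> skip
r=70=1000110 popcount=3 -> skip
r=71=1000111 popcount=4 -> skip
r=72=1001000 popcount=2 -> skip
r=73=1001001 popcount=3 -> skip
r=74=1001010 popcount=3 -> skip
r=75=1001011 popcount=4 -> skip
r=76=1001100 popcount=3 -> skip
r=77=1001101 popcount=4 -> skip
r=78=1001110 popcount=4 -> skip
r=79=1001111 popcount=5 -> skip
r=80=1010000 popcount=2 -> skip
Kept rows: 63

Answer: 63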